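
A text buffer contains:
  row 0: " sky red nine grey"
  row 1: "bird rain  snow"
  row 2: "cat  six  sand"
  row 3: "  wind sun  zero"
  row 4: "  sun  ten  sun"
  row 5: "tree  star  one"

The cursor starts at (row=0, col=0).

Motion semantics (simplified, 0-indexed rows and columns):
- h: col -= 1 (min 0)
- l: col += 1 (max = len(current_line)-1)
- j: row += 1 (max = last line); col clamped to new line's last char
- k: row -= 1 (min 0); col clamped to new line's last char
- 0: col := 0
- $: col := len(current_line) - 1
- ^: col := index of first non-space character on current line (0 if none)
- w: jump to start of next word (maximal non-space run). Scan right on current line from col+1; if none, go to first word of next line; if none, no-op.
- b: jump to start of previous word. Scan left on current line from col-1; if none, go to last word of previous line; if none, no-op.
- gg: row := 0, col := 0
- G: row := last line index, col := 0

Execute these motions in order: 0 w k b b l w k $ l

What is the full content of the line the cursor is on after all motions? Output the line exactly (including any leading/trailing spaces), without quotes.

After 1 (0): row=0 col=0 char='_'
After 2 (w): row=0 col=1 char='s'
After 3 (k): row=0 col=1 char='s'
After 4 (b): row=0 col=1 char='s'
After 5 (b): row=0 col=1 char='s'
After 6 (l): row=0 col=2 char='k'
After 7 (w): row=0 col=5 char='r'
After 8 (k): row=0 col=5 char='r'
After 9 ($): row=0 col=17 char='y'
After 10 (l): row=0 col=17 char='y'

Answer:  sky red nine grey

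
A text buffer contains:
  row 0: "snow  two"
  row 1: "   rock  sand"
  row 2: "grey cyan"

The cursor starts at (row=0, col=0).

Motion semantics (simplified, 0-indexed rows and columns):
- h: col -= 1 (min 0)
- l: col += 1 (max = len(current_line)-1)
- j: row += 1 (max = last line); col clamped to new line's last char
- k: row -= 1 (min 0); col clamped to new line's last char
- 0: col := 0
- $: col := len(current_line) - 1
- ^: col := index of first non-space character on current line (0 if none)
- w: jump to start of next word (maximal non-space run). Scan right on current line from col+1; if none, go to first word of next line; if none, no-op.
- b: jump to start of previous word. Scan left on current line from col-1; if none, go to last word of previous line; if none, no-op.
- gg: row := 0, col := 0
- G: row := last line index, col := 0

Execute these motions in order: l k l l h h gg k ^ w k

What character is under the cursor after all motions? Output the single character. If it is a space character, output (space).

After 1 (l): row=0 col=1 char='n'
After 2 (k): row=0 col=1 char='n'
After 3 (l): row=0 col=2 char='o'
After 4 (l): row=0 col=3 char='w'
After 5 (h): row=0 col=2 char='o'
After 6 (h): row=0 col=1 char='n'
After 7 (gg): row=0 col=0 char='s'
After 8 (k): row=0 col=0 char='s'
After 9 (^): row=0 col=0 char='s'
After 10 (w): row=0 col=6 char='t'
After 11 (k): row=0 col=6 char='t'

Answer: t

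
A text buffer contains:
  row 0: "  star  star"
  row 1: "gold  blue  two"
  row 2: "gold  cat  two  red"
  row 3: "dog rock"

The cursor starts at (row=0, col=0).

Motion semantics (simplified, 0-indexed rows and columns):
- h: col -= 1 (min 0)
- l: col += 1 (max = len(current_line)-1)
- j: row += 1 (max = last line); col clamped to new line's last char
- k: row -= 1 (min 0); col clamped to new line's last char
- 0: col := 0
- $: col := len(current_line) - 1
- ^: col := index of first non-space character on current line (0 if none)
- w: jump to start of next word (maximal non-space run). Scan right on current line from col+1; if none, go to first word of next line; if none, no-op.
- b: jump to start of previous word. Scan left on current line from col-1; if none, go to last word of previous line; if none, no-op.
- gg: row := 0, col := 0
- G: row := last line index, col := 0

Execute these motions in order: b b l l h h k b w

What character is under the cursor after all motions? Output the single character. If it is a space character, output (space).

After 1 (b): row=0 col=0 char='_'
After 2 (b): row=0 col=0 char='_'
After 3 (l): row=0 col=1 char='_'
After 4 (l): row=0 col=2 char='s'
After 5 (h): row=0 col=1 char='_'
After 6 (h): row=0 col=0 char='_'
After 7 (k): row=0 col=0 char='_'
After 8 (b): row=0 col=0 char='_'
After 9 (w): row=0 col=2 char='s'

Answer: s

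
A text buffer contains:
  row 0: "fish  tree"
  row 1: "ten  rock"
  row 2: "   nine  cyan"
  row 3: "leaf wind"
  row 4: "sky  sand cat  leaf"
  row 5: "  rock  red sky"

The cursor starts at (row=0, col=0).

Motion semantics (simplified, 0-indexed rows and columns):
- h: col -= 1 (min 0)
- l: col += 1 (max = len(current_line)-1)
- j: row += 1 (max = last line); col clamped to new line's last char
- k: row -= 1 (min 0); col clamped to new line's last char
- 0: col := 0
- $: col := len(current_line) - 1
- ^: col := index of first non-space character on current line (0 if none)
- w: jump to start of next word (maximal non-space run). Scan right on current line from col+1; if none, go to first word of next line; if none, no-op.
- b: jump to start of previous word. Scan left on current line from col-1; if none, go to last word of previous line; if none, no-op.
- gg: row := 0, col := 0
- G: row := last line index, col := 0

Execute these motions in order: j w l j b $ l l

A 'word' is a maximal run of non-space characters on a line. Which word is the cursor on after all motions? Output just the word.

After 1 (j): row=1 col=0 char='t'
After 2 (w): row=1 col=5 char='r'
After 3 (l): row=1 col=6 char='o'
After 4 (j): row=2 col=6 char='e'
After 5 (b): row=2 col=3 char='n'
After 6 ($): row=2 col=12 char='n'
After 7 (l): row=2 col=12 char='n'
After 8 (l): row=2 col=12 char='n'

Answer: cyan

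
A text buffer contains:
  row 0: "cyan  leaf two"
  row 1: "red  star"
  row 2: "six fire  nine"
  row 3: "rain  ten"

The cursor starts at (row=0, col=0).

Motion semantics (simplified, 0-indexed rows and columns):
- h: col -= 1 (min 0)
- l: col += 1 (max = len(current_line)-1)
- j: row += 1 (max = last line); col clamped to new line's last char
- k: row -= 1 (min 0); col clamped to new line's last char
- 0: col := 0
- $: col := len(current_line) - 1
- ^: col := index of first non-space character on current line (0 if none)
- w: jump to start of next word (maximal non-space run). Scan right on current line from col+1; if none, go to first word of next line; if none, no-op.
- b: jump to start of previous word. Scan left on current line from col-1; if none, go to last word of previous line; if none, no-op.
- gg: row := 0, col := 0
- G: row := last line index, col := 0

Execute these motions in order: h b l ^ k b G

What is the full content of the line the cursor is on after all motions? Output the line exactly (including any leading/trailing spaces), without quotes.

After 1 (h): row=0 col=0 char='c'
After 2 (b): row=0 col=0 char='c'
After 3 (l): row=0 col=1 char='y'
After 4 (^): row=0 col=0 char='c'
After 5 (k): row=0 col=0 char='c'
After 6 (b): row=0 col=0 char='c'
After 7 (G): row=3 col=0 char='r'

Answer: rain  ten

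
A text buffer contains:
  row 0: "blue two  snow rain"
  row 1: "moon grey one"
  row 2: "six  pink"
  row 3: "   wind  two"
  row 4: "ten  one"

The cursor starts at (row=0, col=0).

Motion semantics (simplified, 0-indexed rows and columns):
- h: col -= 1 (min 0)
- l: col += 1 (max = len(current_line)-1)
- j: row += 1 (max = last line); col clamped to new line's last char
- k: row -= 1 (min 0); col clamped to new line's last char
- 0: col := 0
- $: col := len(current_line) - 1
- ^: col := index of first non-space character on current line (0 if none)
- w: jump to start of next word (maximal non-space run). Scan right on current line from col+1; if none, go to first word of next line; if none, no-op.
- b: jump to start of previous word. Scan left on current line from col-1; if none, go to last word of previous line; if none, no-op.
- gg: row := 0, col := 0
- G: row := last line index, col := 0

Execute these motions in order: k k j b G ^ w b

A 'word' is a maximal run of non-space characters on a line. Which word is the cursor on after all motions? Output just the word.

Answer: ten

Derivation:
After 1 (k): row=0 col=0 char='b'
After 2 (k): row=0 col=0 char='b'
After 3 (j): row=1 col=0 char='m'
After 4 (b): row=0 col=15 char='r'
After 5 (G): row=4 col=0 char='t'
After 6 (^): row=4 col=0 char='t'
After 7 (w): row=4 col=5 char='o'
After 8 (b): row=4 col=0 char='t'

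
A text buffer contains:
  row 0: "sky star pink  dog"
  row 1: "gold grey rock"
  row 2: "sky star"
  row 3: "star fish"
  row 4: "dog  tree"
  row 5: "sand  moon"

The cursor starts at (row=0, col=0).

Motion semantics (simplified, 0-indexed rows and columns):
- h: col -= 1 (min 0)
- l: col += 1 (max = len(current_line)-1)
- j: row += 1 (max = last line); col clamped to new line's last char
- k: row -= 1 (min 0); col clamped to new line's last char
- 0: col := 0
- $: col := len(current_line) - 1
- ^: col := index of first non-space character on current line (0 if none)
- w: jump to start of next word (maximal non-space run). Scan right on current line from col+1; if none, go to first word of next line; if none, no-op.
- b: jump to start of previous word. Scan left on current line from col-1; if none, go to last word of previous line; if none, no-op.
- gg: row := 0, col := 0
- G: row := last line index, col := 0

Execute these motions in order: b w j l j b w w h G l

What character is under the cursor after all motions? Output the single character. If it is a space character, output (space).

After 1 (b): row=0 col=0 char='s'
After 2 (w): row=0 col=4 char='s'
After 3 (j): row=1 col=4 char='_'
After 4 (l): row=1 col=5 char='g'
After 5 (j): row=2 col=5 char='t'
After 6 (b): row=2 col=4 char='s'
After 7 (w): row=3 col=0 char='s'
After 8 (w): row=3 col=5 char='f'
After 9 (h): row=3 col=4 char='_'
After 10 (G): row=5 col=0 char='s'
After 11 (l): row=5 col=1 char='a'

Answer: a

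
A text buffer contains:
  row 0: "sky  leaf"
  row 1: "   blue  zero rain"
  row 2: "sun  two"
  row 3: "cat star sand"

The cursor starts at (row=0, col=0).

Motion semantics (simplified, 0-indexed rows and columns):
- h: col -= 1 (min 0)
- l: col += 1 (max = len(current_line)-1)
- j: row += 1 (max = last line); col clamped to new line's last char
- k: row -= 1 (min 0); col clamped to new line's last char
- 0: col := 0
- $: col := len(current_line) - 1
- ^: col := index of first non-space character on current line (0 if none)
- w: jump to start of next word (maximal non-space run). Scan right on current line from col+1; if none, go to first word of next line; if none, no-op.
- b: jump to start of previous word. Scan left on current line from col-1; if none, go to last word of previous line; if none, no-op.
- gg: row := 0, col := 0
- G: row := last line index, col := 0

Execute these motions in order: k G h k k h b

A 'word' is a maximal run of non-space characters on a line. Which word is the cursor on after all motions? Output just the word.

After 1 (k): row=0 col=0 char='s'
After 2 (G): row=3 col=0 char='c'
After 3 (h): row=3 col=0 char='c'
After 4 (k): row=2 col=0 char='s'
After 5 (k): row=1 col=0 char='_'
After 6 (h): row=1 col=0 char='_'
After 7 (b): row=0 col=5 char='l'

Answer: leaf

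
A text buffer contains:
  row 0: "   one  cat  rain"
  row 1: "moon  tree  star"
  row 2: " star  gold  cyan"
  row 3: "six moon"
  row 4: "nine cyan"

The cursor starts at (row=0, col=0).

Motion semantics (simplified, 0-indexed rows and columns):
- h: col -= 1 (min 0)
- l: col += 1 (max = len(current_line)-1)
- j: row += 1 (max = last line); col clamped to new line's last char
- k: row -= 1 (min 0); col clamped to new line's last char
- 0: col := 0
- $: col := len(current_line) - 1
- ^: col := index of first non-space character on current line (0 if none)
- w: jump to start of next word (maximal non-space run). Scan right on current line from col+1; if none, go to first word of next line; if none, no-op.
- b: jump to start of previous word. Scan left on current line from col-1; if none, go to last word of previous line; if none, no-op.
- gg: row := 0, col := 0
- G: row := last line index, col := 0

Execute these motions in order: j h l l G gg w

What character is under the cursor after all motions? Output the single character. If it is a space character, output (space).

After 1 (j): row=1 col=0 char='m'
After 2 (h): row=1 col=0 char='m'
After 3 (l): row=1 col=1 char='o'
After 4 (l): row=1 col=2 char='o'
After 5 (G): row=4 col=0 char='n'
After 6 (gg): row=0 col=0 char='_'
After 7 (w): row=0 col=3 char='o'

Answer: o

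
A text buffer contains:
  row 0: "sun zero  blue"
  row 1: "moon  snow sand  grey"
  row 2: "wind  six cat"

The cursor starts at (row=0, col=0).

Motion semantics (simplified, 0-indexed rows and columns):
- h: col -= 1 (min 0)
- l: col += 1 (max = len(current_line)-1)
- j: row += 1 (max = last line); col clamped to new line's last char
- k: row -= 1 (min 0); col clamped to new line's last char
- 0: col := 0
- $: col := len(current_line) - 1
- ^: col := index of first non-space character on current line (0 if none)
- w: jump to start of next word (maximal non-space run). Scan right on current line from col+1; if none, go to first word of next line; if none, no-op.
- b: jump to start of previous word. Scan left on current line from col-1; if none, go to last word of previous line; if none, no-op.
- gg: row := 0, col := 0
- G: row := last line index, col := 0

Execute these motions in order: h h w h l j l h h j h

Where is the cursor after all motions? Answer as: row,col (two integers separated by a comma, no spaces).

Answer: 2,2

Derivation:
After 1 (h): row=0 col=0 char='s'
After 2 (h): row=0 col=0 char='s'
After 3 (w): row=0 col=4 char='z'
After 4 (h): row=0 col=3 char='_'
After 5 (l): row=0 col=4 char='z'
After 6 (j): row=1 col=4 char='_'
After 7 (l): row=1 col=5 char='_'
After 8 (h): row=1 col=4 char='_'
After 9 (h): row=1 col=3 char='n'
After 10 (j): row=2 col=3 char='d'
After 11 (h): row=2 col=2 char='n'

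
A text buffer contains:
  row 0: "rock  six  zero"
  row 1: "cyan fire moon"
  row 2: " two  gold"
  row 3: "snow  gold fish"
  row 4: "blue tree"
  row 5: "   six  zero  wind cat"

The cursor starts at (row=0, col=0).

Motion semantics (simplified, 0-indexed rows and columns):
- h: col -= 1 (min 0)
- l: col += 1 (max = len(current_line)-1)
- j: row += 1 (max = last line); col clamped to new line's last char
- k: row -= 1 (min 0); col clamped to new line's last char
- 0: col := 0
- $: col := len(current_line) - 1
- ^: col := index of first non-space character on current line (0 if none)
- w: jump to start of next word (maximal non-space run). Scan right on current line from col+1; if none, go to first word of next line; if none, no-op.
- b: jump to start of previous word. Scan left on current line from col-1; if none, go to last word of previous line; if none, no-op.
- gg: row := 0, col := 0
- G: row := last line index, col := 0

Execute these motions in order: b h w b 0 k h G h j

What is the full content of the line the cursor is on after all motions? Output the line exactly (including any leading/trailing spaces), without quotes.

After 1 (b): row=0 col=0 char='r'
After 2 (h): row=0 col=0 char='r'
After 3 (w): row=0 col=6 char='s'
After 4 (b): row=0 col=0 char='r'
After 5 (0): row=0 col=0 char='r'
After 6 (k): row=0 col=0 char='r'
After 7 (h): row=0 col=0 char='r'
After 8 (G): row=5 col=0 char='_'
After 9 (h): row=5 col=0 char='_'
After 10 (j): row=5 col=0 char='_'

Answer:    six  zero  wind cat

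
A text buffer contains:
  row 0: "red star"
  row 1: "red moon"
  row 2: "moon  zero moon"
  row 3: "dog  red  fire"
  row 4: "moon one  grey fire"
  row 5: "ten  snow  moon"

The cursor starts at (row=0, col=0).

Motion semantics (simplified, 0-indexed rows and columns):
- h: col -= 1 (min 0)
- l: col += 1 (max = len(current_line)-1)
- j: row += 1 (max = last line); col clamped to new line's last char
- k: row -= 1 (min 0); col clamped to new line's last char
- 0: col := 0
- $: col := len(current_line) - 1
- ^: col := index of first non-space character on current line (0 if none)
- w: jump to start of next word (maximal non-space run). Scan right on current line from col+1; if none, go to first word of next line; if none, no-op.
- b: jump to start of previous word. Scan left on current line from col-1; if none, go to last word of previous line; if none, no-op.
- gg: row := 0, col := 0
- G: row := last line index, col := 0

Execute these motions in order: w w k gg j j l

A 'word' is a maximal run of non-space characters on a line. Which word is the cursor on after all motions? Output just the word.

After 1 (w): row=0 col=4 char='s'
After 2 (w): row=1 col=0 char='r'
After 3 (k): row=0 col=0 char='r'
After 4 (gg): row=0 col=0 char='r'
After 5 (j): row=1 col=0 char='r'
After 6 (j): row=2 col=0 char='m'
After 7 (l): row=2 col=1 char='o'

Answer: moon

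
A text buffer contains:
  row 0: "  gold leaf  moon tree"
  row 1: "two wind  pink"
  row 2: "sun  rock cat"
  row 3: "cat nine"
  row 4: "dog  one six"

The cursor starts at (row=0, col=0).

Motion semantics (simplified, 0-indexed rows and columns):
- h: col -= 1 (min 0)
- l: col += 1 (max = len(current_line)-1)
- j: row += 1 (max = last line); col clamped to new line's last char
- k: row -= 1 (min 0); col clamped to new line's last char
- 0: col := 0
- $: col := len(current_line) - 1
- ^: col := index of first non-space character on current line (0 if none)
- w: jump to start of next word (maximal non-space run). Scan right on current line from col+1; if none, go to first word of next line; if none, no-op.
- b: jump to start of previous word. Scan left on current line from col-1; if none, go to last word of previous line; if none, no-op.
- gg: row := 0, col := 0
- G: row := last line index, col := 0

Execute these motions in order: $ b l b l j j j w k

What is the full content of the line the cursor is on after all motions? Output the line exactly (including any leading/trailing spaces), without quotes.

After 1 ($): row=0 col=21 char='e'
After 2 (b): row=0 col=18 char='t'
After 3 (l): row=0 col=19 char='r'
After 4 (b): row=0 col=18 char='t'
After 5 (l): row=0 col=19 char='r'
After 6 (j): row=1 col=13 char='k'
After 7 (j): row=2 col=12 char='t'
After 8 (j): row=3 col=7 char='e'
After 9 (w): row=4 col=0 char='d'
After 10 (k): row=3 col=0 char='c'

Answer: cat nine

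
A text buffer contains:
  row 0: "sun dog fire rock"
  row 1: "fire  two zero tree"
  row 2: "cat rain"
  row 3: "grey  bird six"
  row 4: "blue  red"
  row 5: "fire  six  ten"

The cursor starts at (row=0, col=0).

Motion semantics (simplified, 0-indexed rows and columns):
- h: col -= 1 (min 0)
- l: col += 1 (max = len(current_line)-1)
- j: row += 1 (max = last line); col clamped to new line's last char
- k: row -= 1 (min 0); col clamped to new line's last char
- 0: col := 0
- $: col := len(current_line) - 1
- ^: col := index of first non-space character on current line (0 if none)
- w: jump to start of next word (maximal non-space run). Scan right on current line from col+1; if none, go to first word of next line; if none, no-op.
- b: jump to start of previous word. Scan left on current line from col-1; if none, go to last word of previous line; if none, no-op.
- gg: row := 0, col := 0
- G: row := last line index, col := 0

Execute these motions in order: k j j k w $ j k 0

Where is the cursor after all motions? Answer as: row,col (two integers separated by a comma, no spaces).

Answer: 1,0

Derivation:
After 1 (k): row=0 col=0 char='s'
After 2 (j): row=1 col=0 char='f'
After 3 (j): row=2 col=0 char='c'
After 4 (k): row=1 col=0 char='f'
After 5 (w): row=1 col=6 char='t'
After 6 ($): row=1 col=18 char='e'
After 7 (j): row=2 col=7 char='n'
After 8 (k): row=1 col=7 char='w'
After 9 (0): row=1 col=0 char='f'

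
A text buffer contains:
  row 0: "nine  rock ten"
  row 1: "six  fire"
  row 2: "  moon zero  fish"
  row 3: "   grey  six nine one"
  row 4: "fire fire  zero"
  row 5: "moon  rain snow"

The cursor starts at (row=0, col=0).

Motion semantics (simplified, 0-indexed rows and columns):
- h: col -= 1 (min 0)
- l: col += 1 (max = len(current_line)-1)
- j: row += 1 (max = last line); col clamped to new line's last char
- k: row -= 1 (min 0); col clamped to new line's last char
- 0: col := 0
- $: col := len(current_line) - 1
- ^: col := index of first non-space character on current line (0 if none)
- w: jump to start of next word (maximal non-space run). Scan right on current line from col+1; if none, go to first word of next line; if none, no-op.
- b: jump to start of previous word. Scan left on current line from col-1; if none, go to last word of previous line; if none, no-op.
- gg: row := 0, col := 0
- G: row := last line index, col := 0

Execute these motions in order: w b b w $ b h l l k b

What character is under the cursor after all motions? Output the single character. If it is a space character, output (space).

Answer: t

Derivation:
After 1 (w): row=0 col=6 char='r'
After 2 (b): row=0 col=0 char='n'
After 3 (b): row=0 col=0 char='n'
After 4 (w): row=0 col=6 char='r'
After 5 ($): row=0 col=13 char='n'
After 6 (b): row=0 col=11 char='t'
After 7 (h): row=0 col=10 char='_'
After 8 (l): row=0 col=11 char='t'
After 9 (l): row=0 col=12 char='e'
After 10 (k): row=0 col=12 char='e'
After 11 (b): row=0 col=11 char='t'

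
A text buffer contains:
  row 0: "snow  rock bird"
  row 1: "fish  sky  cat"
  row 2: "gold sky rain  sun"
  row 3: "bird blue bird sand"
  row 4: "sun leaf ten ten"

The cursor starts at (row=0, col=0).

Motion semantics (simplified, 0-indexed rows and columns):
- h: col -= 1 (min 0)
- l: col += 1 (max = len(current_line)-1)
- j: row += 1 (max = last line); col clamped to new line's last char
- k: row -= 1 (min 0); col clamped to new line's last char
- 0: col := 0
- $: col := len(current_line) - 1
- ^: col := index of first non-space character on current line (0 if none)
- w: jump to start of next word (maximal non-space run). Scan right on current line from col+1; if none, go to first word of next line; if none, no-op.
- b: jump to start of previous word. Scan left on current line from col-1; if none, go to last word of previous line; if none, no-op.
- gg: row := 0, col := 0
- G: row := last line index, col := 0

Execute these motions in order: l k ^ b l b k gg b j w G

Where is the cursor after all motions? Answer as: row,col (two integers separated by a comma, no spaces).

After 1 (l): row=0 col=1 char='n'
After 2 (k): row=0 col=1 char='n'
After 3 (^): row=0 col=0 char='s'
After 4 (b): row=0 col=0 char='s'
After 5 (l): row=0 col=1 char='n'
After 6 (b): row=0 col=0 char='s'
After 7 (k): row=0 col=0 char='s'
After 8 (gg): row=0 col=0 char='s'
After 9 (b): row=0 col=0 char='s'
After 10 (j): row=1 col=0 char='f'
After 11 (w): row=1 col=6 char='s'
After 12 (G): row=4 col=0 char='s'

Answer: 4,0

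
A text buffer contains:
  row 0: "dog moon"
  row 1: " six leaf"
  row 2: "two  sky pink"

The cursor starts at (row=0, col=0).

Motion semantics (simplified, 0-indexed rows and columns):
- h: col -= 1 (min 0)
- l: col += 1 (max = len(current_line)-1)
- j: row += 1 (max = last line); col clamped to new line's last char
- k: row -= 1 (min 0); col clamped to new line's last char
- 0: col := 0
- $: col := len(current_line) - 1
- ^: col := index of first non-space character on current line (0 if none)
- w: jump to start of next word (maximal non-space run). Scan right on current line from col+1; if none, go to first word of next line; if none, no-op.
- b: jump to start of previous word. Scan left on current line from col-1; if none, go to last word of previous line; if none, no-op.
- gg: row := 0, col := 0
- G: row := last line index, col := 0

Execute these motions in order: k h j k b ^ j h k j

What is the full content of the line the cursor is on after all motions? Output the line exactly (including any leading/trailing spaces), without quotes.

Answer:  six leaf

Derivation:
After 1 (k): row=0 col=0 char='d'
After 2 (h): row=0 col=0 char='d'
After 3 (j): row=1 col=0 char='_'
After 4 (k): row=0 col=0 char='d'
After 5 (b): row=0 col=0 char='d'
After 6 (^): row=0 col=0 char='d'
After 7 (j): row=1 col=0 char='_'
After 8 (h): row=1 col=0 char='_'
After 9 (k): row=0 col=0 char='d'
After 10 (j): row=1 col=0 char='_'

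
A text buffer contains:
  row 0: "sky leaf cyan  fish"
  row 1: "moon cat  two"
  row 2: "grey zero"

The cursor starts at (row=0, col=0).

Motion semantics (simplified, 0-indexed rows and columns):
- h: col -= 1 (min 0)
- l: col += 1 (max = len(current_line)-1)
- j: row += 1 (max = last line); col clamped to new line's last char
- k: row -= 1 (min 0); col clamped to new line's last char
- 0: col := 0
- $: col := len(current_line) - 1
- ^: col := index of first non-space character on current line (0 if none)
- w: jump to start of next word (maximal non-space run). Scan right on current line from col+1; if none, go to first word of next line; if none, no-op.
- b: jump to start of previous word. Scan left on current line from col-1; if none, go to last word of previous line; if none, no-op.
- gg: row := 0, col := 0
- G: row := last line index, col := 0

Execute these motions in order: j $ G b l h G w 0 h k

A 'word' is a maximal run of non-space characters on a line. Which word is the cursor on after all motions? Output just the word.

After 1 (j): row=1 col=0 char='m'
After 2 ($): row=1 col=12 char='o'
After 3 (G): row=2 col=0 char='g'
After 4 (b): row=1 col=10 char='t'
After 5 (l): row=1 col=11 char='w'
After 6 (h): row=1 col=10 char='t'
After 7 (G): row=2 col=0 char='g'
After 8 (w): row=2 col=5 char='z'
After 9 (0): row=2 col=0 char='g'
After 10 (h): row=2 col=0 char='g'
After 11 (k): row=1 col=0 char='m'

Answer: moon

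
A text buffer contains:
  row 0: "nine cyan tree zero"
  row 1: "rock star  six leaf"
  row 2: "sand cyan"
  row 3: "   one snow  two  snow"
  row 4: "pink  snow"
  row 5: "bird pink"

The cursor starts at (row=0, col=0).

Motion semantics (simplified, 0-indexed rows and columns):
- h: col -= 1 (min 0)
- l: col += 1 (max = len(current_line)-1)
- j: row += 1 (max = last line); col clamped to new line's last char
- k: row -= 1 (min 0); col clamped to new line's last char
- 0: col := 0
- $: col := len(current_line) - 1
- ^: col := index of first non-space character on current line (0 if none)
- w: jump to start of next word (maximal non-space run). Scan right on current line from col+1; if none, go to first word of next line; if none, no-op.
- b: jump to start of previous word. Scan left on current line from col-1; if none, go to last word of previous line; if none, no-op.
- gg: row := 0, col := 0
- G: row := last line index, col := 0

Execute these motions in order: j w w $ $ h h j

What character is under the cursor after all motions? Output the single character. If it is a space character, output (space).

After 1 (j): row=1 col=0 char='r'
After 2 (w): row=1 col=5 char='s'
After 3 (w): row=1 col=11 char='s'
After 4 ($): row=1 col=18 char='f'
After 5 ($): row=1 col=18 char='f'
After 6 (h): row=1 col=17 char='a'
After 7 (h): row=1 col=16 char='e'
After 8 (j): row=2 col=8 char='n'

Answer: n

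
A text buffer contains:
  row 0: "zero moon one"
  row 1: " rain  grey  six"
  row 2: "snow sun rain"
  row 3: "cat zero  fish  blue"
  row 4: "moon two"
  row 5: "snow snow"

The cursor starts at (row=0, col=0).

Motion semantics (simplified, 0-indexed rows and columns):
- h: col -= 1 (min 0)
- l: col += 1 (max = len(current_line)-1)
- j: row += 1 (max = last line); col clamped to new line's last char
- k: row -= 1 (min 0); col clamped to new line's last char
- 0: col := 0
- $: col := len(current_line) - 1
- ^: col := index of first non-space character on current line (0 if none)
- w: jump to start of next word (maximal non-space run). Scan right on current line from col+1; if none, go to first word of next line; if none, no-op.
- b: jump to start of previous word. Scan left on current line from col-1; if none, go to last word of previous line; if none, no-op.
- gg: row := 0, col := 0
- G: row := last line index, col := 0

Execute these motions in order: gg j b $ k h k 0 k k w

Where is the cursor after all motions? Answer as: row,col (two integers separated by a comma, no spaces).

After 1 (gg): row=0 col=0 char='z'
After 2 (j): row=1 col=0 char='_'
After 3 (b): row=0 col=10 char='o'
After 4 ($): row=0 col=12 char='e'
After 5 (k): row=0 col=12 char='e'
After 6 (h): row=0 col=11 char='n'
After 7 (k): row=0 col=11 char='n'
After 8 (0): row=0 col=0 char='z'
After 9 (k): row=0 col=0 char='z'
After 10 (k): row=0 col=0 char='z'
After 11 (w): row=0 col=5 char='m'

Answer: 0,5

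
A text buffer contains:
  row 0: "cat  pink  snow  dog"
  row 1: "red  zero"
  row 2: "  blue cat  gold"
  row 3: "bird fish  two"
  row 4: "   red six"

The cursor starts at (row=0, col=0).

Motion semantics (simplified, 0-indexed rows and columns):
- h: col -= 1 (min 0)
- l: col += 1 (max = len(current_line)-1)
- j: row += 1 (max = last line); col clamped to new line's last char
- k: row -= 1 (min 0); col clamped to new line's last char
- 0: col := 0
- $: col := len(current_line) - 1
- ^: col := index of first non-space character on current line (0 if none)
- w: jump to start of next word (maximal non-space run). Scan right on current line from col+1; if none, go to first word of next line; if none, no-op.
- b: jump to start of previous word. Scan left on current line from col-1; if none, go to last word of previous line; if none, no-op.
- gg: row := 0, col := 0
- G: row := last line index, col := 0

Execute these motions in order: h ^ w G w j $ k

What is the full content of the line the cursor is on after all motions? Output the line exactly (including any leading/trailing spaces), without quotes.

Answer: bird fish  two

Derivation:
After 1 (h): row=0 col=0 char='c'
After 2 (^): row=0 col=0 char='c'
After 3 (w): row=0 col=5 char='p'
After 4 (G): row=4 col=0 char='_'
After 5 (w): row=4 col=3 char='r'
After 6 (j): row=4 col=3 char='r'
After 7 ($): row=4 col=9 char='x'
After 8 (k): row=3 col=9 char='_'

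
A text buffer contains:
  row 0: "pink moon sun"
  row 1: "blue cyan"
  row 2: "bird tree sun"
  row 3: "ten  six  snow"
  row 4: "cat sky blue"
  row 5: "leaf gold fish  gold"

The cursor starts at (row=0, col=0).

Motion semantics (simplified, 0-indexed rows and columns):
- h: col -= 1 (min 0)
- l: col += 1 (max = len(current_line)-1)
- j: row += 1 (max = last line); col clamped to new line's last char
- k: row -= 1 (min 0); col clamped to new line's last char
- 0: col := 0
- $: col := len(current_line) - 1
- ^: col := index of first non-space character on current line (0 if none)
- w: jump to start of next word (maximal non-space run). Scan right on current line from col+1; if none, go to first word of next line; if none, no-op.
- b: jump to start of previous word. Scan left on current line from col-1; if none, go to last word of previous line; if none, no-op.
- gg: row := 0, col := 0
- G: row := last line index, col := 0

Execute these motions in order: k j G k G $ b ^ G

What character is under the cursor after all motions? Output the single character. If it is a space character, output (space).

After 1 (k): row=0 col=0 char='p'
After 2 (j): row=1 col=0 char='b'
After 3 (G): row=5 col=0 char='l'
After 4 (k): row=4 col=0 char='c'
After 5 (G): row=5 col=0 char='l'
After 6 ($): row=5 col=19 char='d'
After 7 (b): row=5 col=16 char='g'
After 8 (^): row=5 col=0 char='l'
After 9 (G): row=5 col=0 char='l'

Answer: l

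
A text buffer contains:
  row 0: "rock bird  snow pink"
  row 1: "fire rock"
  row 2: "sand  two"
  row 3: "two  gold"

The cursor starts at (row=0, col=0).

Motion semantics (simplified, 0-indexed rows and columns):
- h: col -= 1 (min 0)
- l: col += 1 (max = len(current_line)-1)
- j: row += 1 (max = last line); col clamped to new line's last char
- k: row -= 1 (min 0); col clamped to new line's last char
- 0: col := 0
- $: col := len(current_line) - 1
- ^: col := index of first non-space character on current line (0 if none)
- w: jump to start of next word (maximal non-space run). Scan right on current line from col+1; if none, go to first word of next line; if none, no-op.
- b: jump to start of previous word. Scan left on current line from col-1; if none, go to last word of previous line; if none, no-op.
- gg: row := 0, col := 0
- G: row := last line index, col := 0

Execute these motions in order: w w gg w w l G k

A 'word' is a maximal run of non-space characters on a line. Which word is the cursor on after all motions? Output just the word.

After 1 (w): row=0 col=5 char='b'
After 2 (w): row=0 col=11 char='s'
After 3 (gg): row=0 col=0 char='r'
After 4 (w): row=0 col=5 char='b'
After 5 (w): row=0 col=11 char='s'
After 6 (l): row=0 col=12 char='n'
After 7 (G): row=3 col=0 char='t'
After 8 (k): row=2 col=0 char='s'

Answer: sand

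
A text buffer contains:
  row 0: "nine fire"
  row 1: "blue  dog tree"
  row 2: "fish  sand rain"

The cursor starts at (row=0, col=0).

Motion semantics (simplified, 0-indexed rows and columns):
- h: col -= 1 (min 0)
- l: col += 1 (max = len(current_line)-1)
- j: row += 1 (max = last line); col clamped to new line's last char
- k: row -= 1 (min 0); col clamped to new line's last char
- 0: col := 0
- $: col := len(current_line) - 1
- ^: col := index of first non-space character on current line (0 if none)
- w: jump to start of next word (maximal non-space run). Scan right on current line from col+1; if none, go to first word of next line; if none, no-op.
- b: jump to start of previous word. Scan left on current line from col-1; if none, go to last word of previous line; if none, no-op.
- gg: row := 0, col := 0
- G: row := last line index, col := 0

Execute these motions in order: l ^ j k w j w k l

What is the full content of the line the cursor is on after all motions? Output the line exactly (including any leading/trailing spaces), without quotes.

After 1 (l): row=0 col=1 char='i'
After 2 (^): row=0 col=0 char='n'
After 3 (j): row=1 col=0 char='b'
After 4 (k): row=0 col=0 char='n'
After 5 (w): row=0 col=5 char='f'
After 6 (j): row=1 col=5 char='_'
After 7 (w): row=1 col=6 char='d'
After 8 (k): row=0 col=6 char='i'
After 9 (l): row=0 col=7 char='r'

Answer: nine fire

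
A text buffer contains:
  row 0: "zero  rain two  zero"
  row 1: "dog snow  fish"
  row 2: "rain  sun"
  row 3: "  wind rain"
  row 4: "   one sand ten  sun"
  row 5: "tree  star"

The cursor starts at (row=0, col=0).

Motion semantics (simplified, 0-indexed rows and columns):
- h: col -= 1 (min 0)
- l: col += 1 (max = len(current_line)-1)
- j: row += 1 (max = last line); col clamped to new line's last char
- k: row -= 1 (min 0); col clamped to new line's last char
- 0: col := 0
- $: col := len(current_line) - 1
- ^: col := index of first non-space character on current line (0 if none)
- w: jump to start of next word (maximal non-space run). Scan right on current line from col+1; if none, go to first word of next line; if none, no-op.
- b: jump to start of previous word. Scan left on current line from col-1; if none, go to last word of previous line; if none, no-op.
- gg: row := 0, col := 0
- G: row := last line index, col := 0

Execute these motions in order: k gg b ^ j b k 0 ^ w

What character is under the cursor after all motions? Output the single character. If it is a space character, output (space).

After 1 (k): row=0 col=0 char='z'
After 2 (gg): row=0 col=0 char='z'
After 3 (b): row=0 col=0 char='z'
After 4 (^): row=0 col=0 char='z'
After 5 (j): row=1 col=0 char='d'
After 6 (b): row=0 col=16 char='z'
After 7 (k): row=0 col=16 char='z'
After 8 (0): row=0 col=0 char='z'
After 9 (^): row=0 col=0 char='z'
After 10 (w): row=0 col=6 char='r'

Answer: r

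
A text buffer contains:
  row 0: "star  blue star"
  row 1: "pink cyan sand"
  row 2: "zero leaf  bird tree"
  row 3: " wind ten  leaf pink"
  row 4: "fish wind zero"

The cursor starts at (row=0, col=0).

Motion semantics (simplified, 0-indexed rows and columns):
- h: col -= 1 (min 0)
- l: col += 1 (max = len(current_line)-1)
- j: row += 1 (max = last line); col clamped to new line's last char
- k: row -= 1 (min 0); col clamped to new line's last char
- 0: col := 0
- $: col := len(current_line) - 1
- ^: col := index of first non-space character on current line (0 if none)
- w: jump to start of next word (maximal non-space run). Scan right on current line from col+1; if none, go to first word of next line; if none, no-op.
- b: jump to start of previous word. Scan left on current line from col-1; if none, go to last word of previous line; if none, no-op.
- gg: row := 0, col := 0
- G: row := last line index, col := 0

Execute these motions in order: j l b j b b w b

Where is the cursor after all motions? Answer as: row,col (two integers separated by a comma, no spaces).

After 1 (j): row=1 col=0 char='p'
After 2 (l): row=1 col=1 char='i'
After 3 (b): row=1 col=0 char='p'
After 4 (j): row=2 col=0 char='z'
After 5 (b): row=1 col=10 char='s'
After 6 (b): row=1 col=5 char='c'
After 7 (w): row=1 col=10 char='s'
After 8 (b): row=1 col=5 char='c'

Answer: 1,5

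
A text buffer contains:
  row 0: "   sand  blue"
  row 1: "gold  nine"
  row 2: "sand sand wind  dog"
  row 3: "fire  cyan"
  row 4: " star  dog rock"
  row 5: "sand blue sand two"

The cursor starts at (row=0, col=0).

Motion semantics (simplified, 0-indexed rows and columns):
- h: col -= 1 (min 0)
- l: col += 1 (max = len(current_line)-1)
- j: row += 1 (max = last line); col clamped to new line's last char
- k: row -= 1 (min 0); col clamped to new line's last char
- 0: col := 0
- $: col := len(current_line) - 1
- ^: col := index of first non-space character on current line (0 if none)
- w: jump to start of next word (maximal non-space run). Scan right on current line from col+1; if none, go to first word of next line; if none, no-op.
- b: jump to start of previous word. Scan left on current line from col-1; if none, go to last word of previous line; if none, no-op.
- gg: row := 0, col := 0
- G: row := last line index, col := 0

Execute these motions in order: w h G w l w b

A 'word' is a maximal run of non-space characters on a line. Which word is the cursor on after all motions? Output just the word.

After 1 (w): row=0 col=3 char='s'
After 2 (h): row=0 col=2 char='_'
After 3 (G): row=5 col=0 char='s'
After 4 (w): row=5 col=5 char='b'
After 5 (l): row=5 col=6 char='l'
After 6 (w): row=5 col=10 char='s'
After 7 (b): row=5 col=5 char='b'

Answer: blue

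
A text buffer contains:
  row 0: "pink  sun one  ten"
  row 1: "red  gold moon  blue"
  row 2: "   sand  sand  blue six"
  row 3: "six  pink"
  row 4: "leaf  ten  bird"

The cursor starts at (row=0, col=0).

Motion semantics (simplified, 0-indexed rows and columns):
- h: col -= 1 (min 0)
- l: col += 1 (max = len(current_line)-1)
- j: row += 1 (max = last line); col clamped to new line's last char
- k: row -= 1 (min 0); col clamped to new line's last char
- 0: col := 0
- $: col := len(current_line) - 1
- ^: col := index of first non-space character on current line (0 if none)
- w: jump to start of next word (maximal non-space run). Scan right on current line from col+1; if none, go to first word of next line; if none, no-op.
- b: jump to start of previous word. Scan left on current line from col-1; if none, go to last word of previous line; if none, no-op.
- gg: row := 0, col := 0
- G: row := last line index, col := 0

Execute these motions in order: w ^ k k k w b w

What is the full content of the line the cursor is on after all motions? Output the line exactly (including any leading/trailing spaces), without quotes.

Answer: pink  sun one  ten

Derivation:
After 1 (w): row=0 col=6 char='s'
After 2 (^): row=0 col=0 char='p'
After 3 (k): row=0 col=0 char='p'
After 4 (k): row=0 col=0 char='p'
After 5 (k): row=0 col=0 char='p'
After 6 (w): row=0 col=6 char='s'
After 7 (b): row=0 col=0 char='p'
After 8 (w): row=0 col=6 char='s'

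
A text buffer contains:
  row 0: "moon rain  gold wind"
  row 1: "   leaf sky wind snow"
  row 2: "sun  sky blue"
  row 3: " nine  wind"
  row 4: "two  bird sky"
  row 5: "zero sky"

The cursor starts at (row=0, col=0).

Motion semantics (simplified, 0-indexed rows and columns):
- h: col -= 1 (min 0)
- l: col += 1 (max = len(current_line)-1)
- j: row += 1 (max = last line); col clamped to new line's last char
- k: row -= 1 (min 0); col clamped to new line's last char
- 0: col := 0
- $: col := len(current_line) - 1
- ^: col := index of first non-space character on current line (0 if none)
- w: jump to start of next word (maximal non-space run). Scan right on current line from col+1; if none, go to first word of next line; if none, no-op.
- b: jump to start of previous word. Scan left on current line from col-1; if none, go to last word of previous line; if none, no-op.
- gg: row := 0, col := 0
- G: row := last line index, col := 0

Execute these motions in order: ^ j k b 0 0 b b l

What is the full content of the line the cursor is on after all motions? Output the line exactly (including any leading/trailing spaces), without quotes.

After 1 (^): row=0 col=0 char='m'
After 2 (j): row=1 col=0 char='_'
After 3 (k): row=0 col=0 char='m'
After 4 (b): row=0 col=0 char='m'
After 5 (0): row=0 col=0 char='m'
After 6 (0): row=0 col=0 char='m'
After 7 (b): row=0 col=0 char='m'
After 8 (b): row=0 col=0 char='m'
After 9 (l): row=0 col=1 char='o'

Answer: moon rain  gold wind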